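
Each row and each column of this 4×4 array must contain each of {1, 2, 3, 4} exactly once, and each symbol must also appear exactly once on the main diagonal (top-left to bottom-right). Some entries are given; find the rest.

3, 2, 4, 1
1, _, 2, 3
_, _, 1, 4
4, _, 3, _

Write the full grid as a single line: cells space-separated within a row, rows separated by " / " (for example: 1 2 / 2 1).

3 2 4 1 / 1 4 2 3 / 2 3 1 4 / 4 1 3 2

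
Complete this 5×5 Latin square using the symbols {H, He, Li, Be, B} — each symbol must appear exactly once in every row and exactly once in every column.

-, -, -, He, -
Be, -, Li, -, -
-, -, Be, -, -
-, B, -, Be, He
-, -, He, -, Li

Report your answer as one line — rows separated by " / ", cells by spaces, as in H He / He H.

H Li B He Be / Be He Li B H / He H Be Li B / Li B H Be He / B Be He H Li

(r4,c3): row 4 has {He,Be,B}; column 3 has {He,Li,Be}, so it must be H.
(r1,c3): row 1 has {He}; column 3 has {H,He,Li,Be}, so it must be B.
(r4,c1): row 4 has {H,He,Be,B}; column 1 has {Be}, so it must be Li.
(r1,c1): row 1 has {He,B}; column 1 has {Li,Be}, so it must be H.
(r1,c5): row 1 has {H,He,B}; column 5 has {He,Li}, so it must be Be.
(r5,c1): row 5 has {He,Li}; column 1 has {H,Li,Be}, so it must be B.
(r5,c4): row 5 has {He,Li,B}; column 4 has {He,Be}, so it must be H.
(r1,c2): row 1 has {H,He,Be,B}; column 2 has {B}, so it must be Li.
(r2,c4): row 2 has {Li,Be}; column 4 has {H,He,Be}, so it must be B.
(r2,c5): row 2 has {Li,Be,B}; column 5 has {He,Li,Be}, so it must be H.
(r3,c1): row 3 has {Be}; column 1 has {H,Li,Be,B}, so it must be He.
(r3,c2): row 3 has {He,Be}; column 2 has {Li,B}, so it must be H.
(r3,c4): row 3 has {H,He,Be}; column 4 has {H,He,Be,B}, so it must be Li.
(r3,c5): row 3 has {H,He,Li,Be}; column 5 has {H,He,Li,Be}, so it must be B.
(r5,c2): row 5 has {H,He,Li,B}; column 2 has {H,Li,B}, so it must be Be.
(r2,c2): row 2 has {H,Li,Be,B}; column 2 has {H,Li,Be,B}, so it must be He.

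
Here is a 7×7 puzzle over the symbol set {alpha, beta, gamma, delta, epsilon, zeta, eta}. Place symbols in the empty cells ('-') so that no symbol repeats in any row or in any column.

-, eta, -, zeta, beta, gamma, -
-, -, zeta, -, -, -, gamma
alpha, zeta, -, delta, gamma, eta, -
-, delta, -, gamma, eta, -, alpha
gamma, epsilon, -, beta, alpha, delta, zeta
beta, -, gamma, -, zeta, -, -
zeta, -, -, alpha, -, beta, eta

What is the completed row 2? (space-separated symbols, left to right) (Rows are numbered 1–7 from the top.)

At row 4, column 1: row 4 has {alpha,gamma,delta,eta}; column 1 has {alpha,beta,gamma,zeta}; that leaves epsilon.
At row 4, column 3: row 4 has {alpha,gamma,delta,epsilon,eta}; column 3 has {gamma,zeta}; that leaves beta.
At row 4, column 6: row 4 has {alpha,beta,gamma,delta,epsilon,eta}; column 6 has {beta,gamma,delta,eta}; that leaves zeta.
At row 5, column 3: row 5 has {alpha,beta,gamma,delta,epsilon,zeta}; column 3 has {beta,gamma,zeta}; that leaves eta.
At row 6, column 2: row 6 has {beta,gamma,zeta}; column 2 has {delta,epsilon,zeta,eta}; that leaves alpha.
At row 6, column 6: row 6 has {alpha,beta,gamma,zeta}; column 6 has {beta,gamma,delta,zeta,eta}; that leaves epsilon.
At row 6, column 7: row 6 has {alpha,beta,gamma,epsilon,zeta}; column 7 has {alpha,gamma,zeta,eta}; that leaves delta.
At row 7, column 2: row 7 has {alpha,beta,zeta,eta}; column 2 has {alpha,delta,epsilon,zeta,eta}; that leaves gamma.
At row 1, column 1: row 1 has {beta,gamma,zeta,eta}; column 1 has {alpha,beta,gamma,epsilon,zeta}; that leaves delta.
At row 1, column 7: row 1 has {beta,gamma,delta,zeta,eta}; column 7 has {alpha,gamma,delta,zeta,eta}; that leaves epsilon.
At row 2, column 1: row 2 has {gamma,zeta}; column 1 has {alpha,beta,gamma,delta,epsilon,zeta}; that leaves eta.
At row 2, column 2: row 2 has {gamma,zeta,eta}; column 2 has {alpha,gamma,delta,epsilon,zeta,eta}; that leaves beta.
At row 2, column 4: row 2 has {beta,gamma,zeta,eta}; column 4 has {alpha,beta,gamma,delta,zeta}; that leaves epsilon.
At row 2, column 5: row 2 has {beta,gamma,epsilon,zeta,eta}; column 5 has {alpha,beta,gamma,zeta,eta}; that leaves delta.
At row 2, column 6: row 2 has {beta,gamma,delta,epsilon,zeta,eta}; column 6 has {beta,gamma,delta,epsilon,zeta,eta}; that leaves alpha.

eta beta zeta epsilon delta alpha gamma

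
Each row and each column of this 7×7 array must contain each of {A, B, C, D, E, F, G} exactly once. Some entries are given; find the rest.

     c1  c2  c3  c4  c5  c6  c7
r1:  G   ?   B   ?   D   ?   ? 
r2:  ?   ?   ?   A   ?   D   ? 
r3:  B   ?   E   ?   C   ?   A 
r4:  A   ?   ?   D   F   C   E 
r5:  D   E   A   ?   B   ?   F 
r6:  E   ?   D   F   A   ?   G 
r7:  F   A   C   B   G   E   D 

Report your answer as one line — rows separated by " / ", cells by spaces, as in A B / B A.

(r1,c7) = C
(r2,c1) = C
(r2,c5) = E
(r2,c7) = B
(r3,c4) = G
(r3,c6) = F
(r4,c3) = G
(r5,c4) = C
(r5,c6) = G
(r6,c6) = B
(r1,c2) = F
(r1,c4) = E
(r1,c6) = A
(r2,c2) = G
(r2,c3) = F
(r3,c2) = D
(r4,c2) = B
(r6,c2) = C

G F B E D A C / C G F A E D B / B D E G C F A / A B G D F C E / D E A C B G F / E C D F A B G / F A C B G E D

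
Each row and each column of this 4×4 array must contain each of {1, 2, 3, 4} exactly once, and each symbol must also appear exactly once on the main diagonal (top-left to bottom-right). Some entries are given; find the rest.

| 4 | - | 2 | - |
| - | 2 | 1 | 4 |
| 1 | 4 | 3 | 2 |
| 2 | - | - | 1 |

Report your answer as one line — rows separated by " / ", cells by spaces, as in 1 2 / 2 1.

Cell (r1,c4): row 1 has {2,4}; column 4 has {1,2,4} → 3.
Cell (r2,c1): row 2 has {1,2,4}; column 1 has {1,2,4} → 3.
Cell (r4,c2): row 4 has {1,2}; column 2 has {2,4} → 3.
Cell (r4,c3): row 4 has {1,2,3}; column 3 has {1,2,3} → 4.
Cell (r1,c2): row 1 has {2,3,4}; column 2 has {2,3,4} → 1.

4 1 2 3 / 3 2 1 4 / 1 4 3 2 / 2 3 4 1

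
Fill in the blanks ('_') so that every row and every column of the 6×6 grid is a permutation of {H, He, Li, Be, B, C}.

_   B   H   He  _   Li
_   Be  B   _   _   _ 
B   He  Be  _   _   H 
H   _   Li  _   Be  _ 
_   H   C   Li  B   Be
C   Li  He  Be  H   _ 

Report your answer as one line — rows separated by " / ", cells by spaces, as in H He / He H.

Be B H He C Li / Li Be B H He C / B He Be C Li H / H C Li B Be He / He H C Li B Be / C Li He Be H B

(r1,c1) = Be
(r1,c5) = C
(r3,c4) = C
(r3,c5) = Li
(r4,c2) = C
(r4,c4) = B
(r4,c6) = He
(r5,c1) = He
(r6,c6) = B
(r2,c1) = Li
(r2,c4) = H
(r2,c5) = He
(r2,c6) = C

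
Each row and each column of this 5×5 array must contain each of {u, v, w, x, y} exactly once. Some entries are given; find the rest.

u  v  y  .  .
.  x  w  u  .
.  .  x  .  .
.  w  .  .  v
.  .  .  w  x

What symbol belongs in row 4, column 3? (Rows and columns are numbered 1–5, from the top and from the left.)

u

(r1,c4) = x
(r1,c5) = w
(r2,c5) = y
(r3,c5) = u
(r4,c3) = u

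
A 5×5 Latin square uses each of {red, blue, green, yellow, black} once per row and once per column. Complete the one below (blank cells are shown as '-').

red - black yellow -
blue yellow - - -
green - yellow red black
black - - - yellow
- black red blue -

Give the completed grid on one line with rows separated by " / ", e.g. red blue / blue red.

red green black yellow blue / blue yellow green black red / green blue yellow red black / black red blue green yellow / yellow black red blue green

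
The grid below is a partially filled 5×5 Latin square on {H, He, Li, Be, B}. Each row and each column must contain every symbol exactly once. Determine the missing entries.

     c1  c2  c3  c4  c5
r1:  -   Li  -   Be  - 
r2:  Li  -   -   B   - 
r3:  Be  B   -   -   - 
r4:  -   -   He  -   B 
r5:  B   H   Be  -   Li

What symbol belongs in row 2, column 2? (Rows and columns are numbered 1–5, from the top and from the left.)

He

(r2,c3) = H
(r3,c3) = Li
(r4,c1) = H
(r4,c2) = Be
(r4,c4) = Li
(r5,c4) = He
(r1,c1) = He
(r1,c3) = B
(r1,c5) = H
(r2,c2) = He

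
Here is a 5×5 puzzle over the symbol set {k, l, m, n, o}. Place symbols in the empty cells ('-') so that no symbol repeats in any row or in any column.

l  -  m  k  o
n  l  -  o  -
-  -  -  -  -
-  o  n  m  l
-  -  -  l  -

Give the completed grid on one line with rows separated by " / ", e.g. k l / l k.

l n m k o / n l k o m / o m l n k / k o n m l / m k o l n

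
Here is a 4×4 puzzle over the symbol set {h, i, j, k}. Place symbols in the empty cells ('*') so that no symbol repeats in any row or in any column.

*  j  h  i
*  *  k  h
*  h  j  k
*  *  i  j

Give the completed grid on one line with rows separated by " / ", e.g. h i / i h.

k j h i / j i k h / i h j k / h k i j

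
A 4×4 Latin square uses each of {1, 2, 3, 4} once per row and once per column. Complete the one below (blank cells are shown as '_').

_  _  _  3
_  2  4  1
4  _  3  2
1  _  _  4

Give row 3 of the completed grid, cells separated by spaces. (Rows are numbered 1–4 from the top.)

(r1,c1) = 2
(r1,c3) = 1
(r2,c1) = 3
(r3,c2) = 1

4 1 3 2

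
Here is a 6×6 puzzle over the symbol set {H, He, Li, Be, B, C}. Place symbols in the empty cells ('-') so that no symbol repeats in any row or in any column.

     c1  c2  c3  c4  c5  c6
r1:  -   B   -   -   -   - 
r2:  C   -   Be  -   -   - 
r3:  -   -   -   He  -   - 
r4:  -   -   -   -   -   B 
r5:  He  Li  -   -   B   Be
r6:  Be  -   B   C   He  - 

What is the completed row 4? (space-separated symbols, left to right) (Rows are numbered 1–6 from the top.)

H C He Li Be B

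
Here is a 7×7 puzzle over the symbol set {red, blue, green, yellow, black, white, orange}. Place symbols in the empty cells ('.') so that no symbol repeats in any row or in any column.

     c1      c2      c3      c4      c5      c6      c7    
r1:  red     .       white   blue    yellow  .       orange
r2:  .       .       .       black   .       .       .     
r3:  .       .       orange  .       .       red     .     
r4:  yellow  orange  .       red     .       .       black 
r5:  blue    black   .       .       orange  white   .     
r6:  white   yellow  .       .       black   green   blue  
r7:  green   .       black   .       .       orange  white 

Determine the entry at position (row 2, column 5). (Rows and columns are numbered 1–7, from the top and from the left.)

red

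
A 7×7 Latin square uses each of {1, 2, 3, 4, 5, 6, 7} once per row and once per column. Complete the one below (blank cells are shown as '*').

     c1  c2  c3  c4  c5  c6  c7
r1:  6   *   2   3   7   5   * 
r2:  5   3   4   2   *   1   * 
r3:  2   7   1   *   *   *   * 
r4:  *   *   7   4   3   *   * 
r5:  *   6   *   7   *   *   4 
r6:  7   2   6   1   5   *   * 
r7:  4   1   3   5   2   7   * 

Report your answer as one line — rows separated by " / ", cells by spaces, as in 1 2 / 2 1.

6 4 2 3 7 5 1 / 5 3 4 2 6 1 7 / 2 7 1 6 4 3 5 / 1 5 7 4 3 6 2 / 3 6 5 7 1 2 4 / 7 2 6 1 5 4 3 / 4 1 3 5 2 7 6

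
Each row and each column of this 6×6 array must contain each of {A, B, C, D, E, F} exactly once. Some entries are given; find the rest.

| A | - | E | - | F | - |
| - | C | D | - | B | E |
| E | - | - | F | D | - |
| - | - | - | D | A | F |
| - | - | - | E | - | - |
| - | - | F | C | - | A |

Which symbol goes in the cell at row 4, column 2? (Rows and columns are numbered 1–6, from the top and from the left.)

E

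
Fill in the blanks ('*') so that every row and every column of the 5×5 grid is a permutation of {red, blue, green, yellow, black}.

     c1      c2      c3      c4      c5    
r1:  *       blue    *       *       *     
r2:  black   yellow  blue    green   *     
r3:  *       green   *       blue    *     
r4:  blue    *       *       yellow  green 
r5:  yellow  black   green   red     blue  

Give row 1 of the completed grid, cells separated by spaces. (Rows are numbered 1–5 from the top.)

green blue red black yellow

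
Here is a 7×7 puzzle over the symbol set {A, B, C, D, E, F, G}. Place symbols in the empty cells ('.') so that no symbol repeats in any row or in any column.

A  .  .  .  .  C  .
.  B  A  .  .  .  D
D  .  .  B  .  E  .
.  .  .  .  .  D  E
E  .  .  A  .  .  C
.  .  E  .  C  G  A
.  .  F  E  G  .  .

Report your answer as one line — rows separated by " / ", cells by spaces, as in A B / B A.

At row 2, column 6: row 2 has {A,B,D}; column 6 has {C,D,E,G}; that leaves F.
At row 5, column 6: row 5 has {A,C,E}; column 6 has {C,D,E,F,G}; that leaves B.
At row 7, column 6: row 7 has {E,F,G}; column 6 has {B,C,D,E,F,G}; that leaves A.
At row 7, column 7: row 7 has {A,E,F,G}; column 7 has {A,C,D,E}; that leaves B.
At row 2, column 5: row 2 has {A,B,D,F}; column 5 has {C,G}; that leaves E.
At row 7, column 1: row 7 has {A,B,E,F,G}; column 1 has {A,D,E}; that leaves C.
At row 7, column 2: row 7 has {A,B,C,E,F,G}; column 2 has {B}; that leaves D.
At row 2, column 1: row 2 has {A,B,D,E,F}; column 1 has {A,C,D,E}; that leaves G.
At row 2, column 4: row 2 has {A,B,D,E,F,G}; column 4 has {A,B,E}; that leaves C.
At row 6, column 2: row 6 has {A,C,E,G}; column 2 has {B,D}; that leaves F.
At row 6, column 4: row 6 has {A,C,E,F,G}; column 4 has {A,B,C,E}; that leaves D.
At row 5, column 2: row 5 has {A,B,C,E}; column 2 has {B,D,F}; that leaves G.
At row 5, column 3: row 5 has {A,B,C,E,G}; column 3 has {A,E,F}; that leaves D.
At row 5, column 5: row 5 has {A,B,C,D,E,G}; column 5 has {C,E,G}; that leaves F.
At row 6, column 1: row 6 has {A,C,D,E,F,G}; column 1 has {A,C,D,E,G}; that leaves B.
At row 1, column 2: row 1 has {A,C}; column 2 has {B,D,F,G}; that leaves E.
At row 3, column 5: row 3 has {B,D,E}; column 5 has {C,E,F,G}; that leaves A.
At row 4, column 1: row 4 has {D,E}; column 1 has {A,B,C,D,E,G}; that leaves F.
At row 4, column 4: row 4 has {D,E,F}; column 4 has {A,B,C,D,E}; that leaves G.
At row 4, column 5: row 4 has {D,E,F,G}; column 5 has {A,C,E,F,G}; that leaves B.
At row 1, column 4: row 1 has {A,C,E}; column 4 has {A,B,C,D,E,G}; that leaves F.
At row 1, column 5: row 1 has {A,C,E,F}; column 5 has {A,B,C,E,F,G}; that leaves D.
At row 1, column 7: row 1 has {A,C,D,E,F}; column 7 has {A,B,C,D,E}; that leaves G.
At row 3, column 2: row 3 has {A,B,D,E}; column 2 has {B,D,E,F,G}; that leaves C.
At row 3, column 3: row 3 has {A,B,C,D,E}; column 3 has {A,D,E,F}; that leaves G.
At row 3, column 7: row 3 has {A,B,C,D,E,G}; column 7 has {A,B,C,D,E,G}; that leaves F.
At row 4, column 2: row 4 has {B,D,E,F,G}; column 2 has {B,C,D,E,F,G}; that leaves A.
At row 4, column 3: row 4 has {A,B,D,E,F,G}; column 3 has {A,D,E,F,G}; that leaves C.
At row 1, column 3: row 1 has {A,C,D,E,F,G}; column 3 has {A,C,D,E,F,G}; that leaves B.

A E B F D C G / G B A C E F D / D C G B A E F / F A C G B D E / E G D A F B C / B F E D C G A / C D F E G A B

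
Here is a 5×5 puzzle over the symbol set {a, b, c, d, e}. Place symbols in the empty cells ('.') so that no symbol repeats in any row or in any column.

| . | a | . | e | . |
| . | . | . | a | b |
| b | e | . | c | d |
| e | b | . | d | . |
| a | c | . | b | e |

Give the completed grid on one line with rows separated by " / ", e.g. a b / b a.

At row 1, column 5: row 1 has {a,e}; column 5 has {b,d,e}; that leaves c.
At row 2, column 2: row 2 has {a,b}; column 2 has {a,b,c,e}; that leaves d.
At row 3, column 3: row 3 has {b,c,d,e}; column 3 is empty so far; that leaves a.
At row 4, column 3: row 4 has {b,d,e}; column 3 has {a}; that leaves c.
At row 4, column 5: row 4 has {b,c,d,e}; column 5 has {b,c,d,e}; that leaves a.
At row 5, column 3: row 5 has {a,b,c,e}; column 3 has {a,c}; that leaves d.
At row 1, column 1: row 1 has {a,c,e}; column 1 has {a,b,e}; that leaves d.
At row 1, column 3: row 1 has {a,c,d,e}; column 3 has {a,c,d}; that leaves b.
At row 2, column 1: row 2 has {a,b,d}; column 1 has {a,b,d,e}; that leaves c.
At row 2, column 3: row 2 has {a,b,c,d}; column 3 has {a,b,c,d}; that leaves e.

d a b e c / c d e a b / b e a c d / e b c d a / a c d b e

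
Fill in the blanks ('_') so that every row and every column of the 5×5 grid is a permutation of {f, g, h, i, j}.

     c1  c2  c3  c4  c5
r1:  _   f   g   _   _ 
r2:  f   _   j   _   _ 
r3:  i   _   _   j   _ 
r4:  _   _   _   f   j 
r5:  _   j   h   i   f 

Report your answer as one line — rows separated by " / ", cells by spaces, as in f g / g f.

j f g h i / f i j g h / i h f j g / h g i f j / g j h i f

Cell (r1,c4): row 1 has {f,g}; column 4 has {f,i,j} → h.
Cell (r1,c5): row 1 has {f,g,h}; column 5 has {f,j} → i.
Cell (r2,c4): row 2 has {f,j}; column 4 has {f,h,i,j} → g.
Cell (r2,c5): row 2 has {f,g,j}; column 5 has {f,i,j} → h.
Cell (r3,c3): row 3 has {i,j}; column 3 has {g,h,j} → f.
Cell (r3,c5): row 3 has {f,i,j}; column 5 has {f,h,i,j} → g.
Cell (r4,c3): row 4 has {f,j}; column 3 has {f,g,h,j} → i.
Cell (r5,c1): row 5 has {f,h,i,j}; column 1 has {f,i} → g.
Cell (r1,c1): row 1 has {f,g,h,i}; column 1 has {f,g,i} → j.
Cell (r2,c2): row 2 has {f,g,h,j}; column 2 has {f,j} → i.
Cell (r3,c2): row 3 has {f,g,i,j}; column 2 has {f,i,j} → h.
Cell (r4,c1): row 4 has {f,i,j}; column 1 has {f,g,i,j} → h.
Cell (r4,c2): row 4 has {f,h,i,j}; column 2 has {f,h,i,j} → g.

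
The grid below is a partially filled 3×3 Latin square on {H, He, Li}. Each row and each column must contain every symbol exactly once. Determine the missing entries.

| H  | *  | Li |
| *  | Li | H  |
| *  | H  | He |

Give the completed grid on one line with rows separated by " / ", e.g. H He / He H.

H He Li / He Li H / Li H He

(r1,c2) = He
(r2,c1) = He
(r3,c1) = Li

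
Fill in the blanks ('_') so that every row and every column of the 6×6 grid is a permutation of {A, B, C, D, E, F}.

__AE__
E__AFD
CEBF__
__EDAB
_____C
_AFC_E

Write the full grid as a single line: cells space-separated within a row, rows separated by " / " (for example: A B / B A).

B D A E C F / E B C A F D / C E B F D A / F C E D A B / A F D B E C / D A F C B E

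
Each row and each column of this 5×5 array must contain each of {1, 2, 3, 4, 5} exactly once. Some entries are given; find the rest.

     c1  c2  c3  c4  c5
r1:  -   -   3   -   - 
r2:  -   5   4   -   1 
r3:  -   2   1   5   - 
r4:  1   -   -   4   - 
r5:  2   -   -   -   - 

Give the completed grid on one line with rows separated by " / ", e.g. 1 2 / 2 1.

5 4 3 1 2 / 3 5 4 2 1 / 4 2 1 5 3 / 1 3 2 4 5 / 2 1 5 3 4

(r2,c1) = 3
(r2,c4) = 2
(r3,c1) = 4
(r3,c5) = 3
(r4,c2) = 3
(r5,c3) = 5
(r5,c5) = 4
(r1,c1) = 5
(r1,c4) = 1
(r1,c5) = 2
(r4,c3) = 2
(r4,c5) = 5
(r5,c2) = 1
(r5,c4) = 3
(r1,c2) = 4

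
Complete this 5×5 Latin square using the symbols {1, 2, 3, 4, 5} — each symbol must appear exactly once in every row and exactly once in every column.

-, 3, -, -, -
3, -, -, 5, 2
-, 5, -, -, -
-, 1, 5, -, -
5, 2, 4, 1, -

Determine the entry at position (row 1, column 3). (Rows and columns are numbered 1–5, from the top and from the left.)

2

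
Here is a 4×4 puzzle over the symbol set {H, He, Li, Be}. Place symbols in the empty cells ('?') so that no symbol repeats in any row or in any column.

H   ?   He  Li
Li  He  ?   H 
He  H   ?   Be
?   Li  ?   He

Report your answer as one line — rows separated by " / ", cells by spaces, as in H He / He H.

(r1,c2): row 1 has {H,He,Li}; column 2 has {H,He,Li}, so it must be Be.
(r2,c3): row 2 has {H,He,Li}; column 3 has {He}, so it must be Be.
(r3,c3): row 3 has {H,He,Be}; column 3 has {He,Be}, so it must be Li.
(r4,c1): row 4 has {He,Li}; column 1 has {H,He,Li}, so it must be Be.
(r4,c3): row 4 has {He,Li,Be}; column 3 has {He,Li,Be}, so it must be H.

H Be He Li / Li He Be H / He H Li Be / Be Li H He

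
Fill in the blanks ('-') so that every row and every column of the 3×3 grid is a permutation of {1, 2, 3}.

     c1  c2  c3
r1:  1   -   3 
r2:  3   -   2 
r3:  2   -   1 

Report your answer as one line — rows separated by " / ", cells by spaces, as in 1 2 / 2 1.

(r1,c2) = 2
(r2,c2) = 1
(r3,c2) = 3

1 2 3 / 3 1 2 / 2 3 1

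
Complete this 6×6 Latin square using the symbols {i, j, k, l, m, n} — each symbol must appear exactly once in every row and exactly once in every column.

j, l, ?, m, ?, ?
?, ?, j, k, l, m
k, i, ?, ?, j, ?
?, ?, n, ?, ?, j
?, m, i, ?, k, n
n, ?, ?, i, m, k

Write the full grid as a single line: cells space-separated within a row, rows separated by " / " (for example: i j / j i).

j l k m n i / i n j k l m / k i m n j l / m k n l i j / l m i j k n / n j l i m k

(r1,c3) = k
(r1,c6) = i
(r2,c1) = i
(r2,c2) = n
(r3,c6) = l
(r4,c2) = k
(r4,c4) = l
(r4,c5) = i
(r5,c1) = l
(r5,c4) = j
(r6,c2) = j
(r6,c3) = l
(r1,c5) = n
(r3,c3) = m
(r3,c4) = n
(r4,c1) = m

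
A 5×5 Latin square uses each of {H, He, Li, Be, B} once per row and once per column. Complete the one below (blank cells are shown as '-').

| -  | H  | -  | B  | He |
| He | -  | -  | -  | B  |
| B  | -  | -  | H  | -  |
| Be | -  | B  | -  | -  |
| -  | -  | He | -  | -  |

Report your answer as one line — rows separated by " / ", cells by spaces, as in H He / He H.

Li H Be B He / He Be H Li B / B He Li H Be / Be Li B He H / H B He Be Li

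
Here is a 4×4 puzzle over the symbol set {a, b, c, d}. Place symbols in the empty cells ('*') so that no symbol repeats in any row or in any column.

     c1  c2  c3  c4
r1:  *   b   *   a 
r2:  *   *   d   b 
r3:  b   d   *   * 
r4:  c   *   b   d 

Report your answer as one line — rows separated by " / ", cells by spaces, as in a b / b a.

d b c a / a c d b / b d a c / c a b d

At row 1, column 1: row 1 has {a,b}; column 1 has {b,c}; that leaves d.
At row 1, column 3: row 1 has {a,b,d}; column 3 has {b,d}; that leaves c.
At row 2, column 1: row 2 has {b,d}; column 1 has {b,c,d}; that leaves a.
At row 2, column 2: row 2 has {a,b,d}; column 2 has {b,d}; that leaves c.
At row 3, column 3: row 3 has {b,d}; column 3 has {b,c,d}; that leaves a.
At row 3, column 4: row 3 has {a,b,d}; column 4 has {a,b,d}; that leaves c.
At row 4, column 2: row 4 has {b,c,d}; column 2 has {b,c,d}; that leaves a.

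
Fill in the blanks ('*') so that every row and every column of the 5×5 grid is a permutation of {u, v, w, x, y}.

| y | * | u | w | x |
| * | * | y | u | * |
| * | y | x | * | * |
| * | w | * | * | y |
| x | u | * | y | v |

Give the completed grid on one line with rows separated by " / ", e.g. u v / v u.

row 1 has {u,w,x,y}; column 2 has {u,w,y} — only v is left for (r1,c2).
row 2 has {u,y}; column 2 has {u,v,w,y} — only x is left for (r2,c2).
row 2 has {u,x,y}; column 5 has {v,x,y} — only w is left for (r2,c5).
row 3 has {x,y}; column 4 has {u,w,y} — only v is left for (r3,c4).
row 3 has {v,x,y}; column 5 has {v,w,x,y} — only u is left for (r3,c5).
row 4 has {w,y}; column 3 has {u,x,y} — only v is left for (r4,c3).
row 4 has {v,w,y}; column 4 has {u,v,w,y} — only x is left for (r4,c4).
row 5 has {u,v,x,y}; column 3 has {u,v,x,y} — only w is left for (r5,c3).
row 2 has {u,w,x,y}; column 1 has {x,y} — only v is left for (r2,c1).
row 3 has {u,v,x,y}; column 1 has {v,x,y} — only w is left for (r3,c1).
row 4 has {v,w,x,y}; column 1 has {v,w,x,y} — only u is left for (r4,c1).

y v u w x / v x y u w / w y x v u / u w v x y / x u w y v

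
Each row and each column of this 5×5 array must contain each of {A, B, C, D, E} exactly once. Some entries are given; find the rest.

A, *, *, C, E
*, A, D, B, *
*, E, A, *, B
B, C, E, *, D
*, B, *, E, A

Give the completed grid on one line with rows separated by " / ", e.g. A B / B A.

A D B C E / E A D B C / C E A D B / B C E A D / D B C E A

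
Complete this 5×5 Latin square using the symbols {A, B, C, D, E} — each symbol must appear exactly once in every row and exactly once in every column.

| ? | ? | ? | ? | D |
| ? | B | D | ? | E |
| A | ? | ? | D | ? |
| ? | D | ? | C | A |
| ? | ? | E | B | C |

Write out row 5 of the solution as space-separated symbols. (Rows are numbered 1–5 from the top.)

(r2,c1) = C
(r2,c4) = A
(r3,c5) = B
(r4,c3) = B
(r5,c1) = D
(r5,c2) = A

D A E B C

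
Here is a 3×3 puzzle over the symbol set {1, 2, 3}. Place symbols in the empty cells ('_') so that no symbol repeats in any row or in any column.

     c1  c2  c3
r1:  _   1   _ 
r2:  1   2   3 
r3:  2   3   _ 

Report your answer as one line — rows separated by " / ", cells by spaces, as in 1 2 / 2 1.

3 1 2 / 1 2 3 / 2 3 1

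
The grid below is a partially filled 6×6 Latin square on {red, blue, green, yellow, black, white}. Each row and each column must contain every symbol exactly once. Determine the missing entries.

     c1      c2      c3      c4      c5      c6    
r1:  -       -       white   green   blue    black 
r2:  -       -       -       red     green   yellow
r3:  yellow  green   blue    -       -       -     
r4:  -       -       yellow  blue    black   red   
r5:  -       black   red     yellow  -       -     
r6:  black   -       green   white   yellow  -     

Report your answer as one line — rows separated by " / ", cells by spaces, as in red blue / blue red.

(r1,c1): row 1 has {blue,green,black,white}; column 1 has {yellow,black}, so it must be red.
(r1,c2): row 1 has {red,blue,green,black,white}; column 2 has {green,black}, so it must be yellow.
(r2,c3): row 2 has {red,green,yellow}; column 3 has {red,blue,green,yellow,white}, so it must be black.
(r3,c4): row 3 has {blue,green,yellow}; column 4 has {red,blue,green,yellow,white}, so it must be black.
(r3,c6): row 3 has {blue,green,yellow,black}; column 6 has {red,yellow,black}, so it must be white.
(r4,c2): row 4 has {red,blue,yellow,black}; column 2 has {green,yellow,black}, so it must be white.
(r5,c5): row 5 has {red,yellow,black}; column 5 has {blue,green,yellow,black}, so it must be white.
(r6,c6): row 6 has {green,yellow,black,white}; column 6 has {red,yellow,black,white}, so it must be blue.
(r2,c2): row 2 has {red,green,yellow,black}; column 2 has {green,yellow,black,white}, so it must be blue.
(r3,c5): row 3 has {blue,green,yellow,black,white}; column 5 has {blue,green,yellow,black,white}, so it must be red.
(r4,c1): row 4 has {red,blue,yellow,black,white}; column 1 has {red,yellow,black}, so it must be green.
(r5,c1): row 5 has {red,yellow,black,white}; column 1 has {red,green,yellow,black}, so it must be blue.
(r5,c6): row 5 has {red,blue,yellow,black,white}; column 6 has {red,blue,yellow,black,white}, so it must be green.
(r6,c2): row 6 has {blue,green,yellow,black,white}; column 2 has {blue,green,yellow,black,white}, so it must be red.
(r2,c1): row 2 has {red,blue,green,yellow,black}; column 1 has {red,blue,green,yellow,black}, so it must be white.

red yellow white green blue black / white blue black red green yellow / yellow green blue black red white / green white yellow blue black red / blue black red yellow white green / black red green white yellow blue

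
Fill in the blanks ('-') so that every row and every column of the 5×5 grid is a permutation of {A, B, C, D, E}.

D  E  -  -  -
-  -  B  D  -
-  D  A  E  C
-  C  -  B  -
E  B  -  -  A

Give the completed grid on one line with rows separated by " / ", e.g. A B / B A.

(r1,c3): row 1 has {D,E}; column 3 has {A,B}, so it must be C.
(r1,c4): row 1 has {C,D,E}; column 4 has {B,D,E}, so it must be A.
(r1,c5): row 1 has {A,C,D,E}; column 5 has {A,C}, so it must be B.
(r2,c2): row 2 has {B,D}; column 2 has {B,C,D,E}, so it must be A.
(r2,c5): row 2 has {A,B,D}; column 5 has {A,B,C}, so it must be E.
(r3,c1): row 3 has {A,C,D,E}; column 1 has {D,E}, so it must be B.
(r4,c1): row 4 has {B,C}; column 1 has {B,D,E}, so it must be A.
(r4,c5): row 4 has {A,B,C}; column 5 has {A,B,C,E}, so it must be D.
(r5,c3): row 5 has {A,B,E}; column 3 has {A,B,C}, so it must be D.
(r5,c4): row 5 has {A,B,D,E}; column 4 has {A,B,D,E}, so it must be C.
(r2,c1): row 2 has {A,B,D,E}; column 1 has {A,B,D,E}, so it must be C.
(r4,c3): row 4 has {A,B,C,D}; column 3 has {A,B,C,D}, so it must be E.

D E C A B / C A B D E / B D A E C / A C E B D / E B D C A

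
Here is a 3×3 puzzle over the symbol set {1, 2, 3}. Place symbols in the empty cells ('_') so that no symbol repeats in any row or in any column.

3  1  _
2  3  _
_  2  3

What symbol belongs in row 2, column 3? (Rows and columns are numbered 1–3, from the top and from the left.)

1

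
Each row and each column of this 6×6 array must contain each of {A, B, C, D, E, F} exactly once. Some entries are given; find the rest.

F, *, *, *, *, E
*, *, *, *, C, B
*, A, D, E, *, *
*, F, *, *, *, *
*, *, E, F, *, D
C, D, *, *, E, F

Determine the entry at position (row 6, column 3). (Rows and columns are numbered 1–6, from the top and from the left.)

A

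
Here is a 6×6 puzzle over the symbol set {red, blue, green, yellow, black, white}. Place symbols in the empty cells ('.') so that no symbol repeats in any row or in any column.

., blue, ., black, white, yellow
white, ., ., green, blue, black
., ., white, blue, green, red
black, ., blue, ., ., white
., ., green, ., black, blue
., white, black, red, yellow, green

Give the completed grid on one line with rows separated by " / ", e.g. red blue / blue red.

At row 1, column 3: row 1 has {blue,yellow,black,white}; column 3 has {blue,green,black,white}; that leaves red.
At row 2, column 3: row 2 has {blue,green,black,white}; column 3 has {red,blue,green,black,white}; that leaves yellow.
At row 3, column 1: row 3 has {red,blue,green,white}; column 1 has {black,white}; that leaves yellow.
At row 3, column 2: row 3 has {red,blue,green,yellow,white}; column 2 has {blue,white}; that leaves black.
At row 4, column 4: row 4 has {blue,black,white}; column 4 has {red,blue,green,black}; that leaves yellow.
At row 4, column 5: row 4 has {blue,yellow,black,white}; column 5 has {blue,green,yellow,black,white}; that leaves red.
At row 5, column 1: row 5 has {blue,green,black}; column 1 has {yellow,black,white}; that leaves red.
At row 5, column 2: row 5 has {red,blue,green,black}; column 2 has {blue,black,white}; that leaves yellow.
At row 5, column 4: row 5 has {red,blue,green,yellow,black}; column 4 has {red,blue,green,yellow,black}; that leaves white.
At row 6, column 1: row 6 has {red,green,yellow,black,white}; column 1 has {red,yellow,black,white}; that leaves blue.
At row 1, column 1: row 1 has {red,blue,yellow,black,white}; column 1 has {red,blue,yellow,black,white}; that leaves green.
At row 2, column 2: row 2 has {blue,green,yellow,black,white}; column 2 has {blue,yellow,black,white}; that leaves red.
At row 4, column 2: row 4 has {red,blue,yellow,black,white}; column 2 has {red,blue,yellow,black,white}; that leaves green.

green blue red black white yellow / white red yellow green blue black / yellow black white blue green red / black green blue yellow red white / red yellow green white black blue / blue white black red yellow green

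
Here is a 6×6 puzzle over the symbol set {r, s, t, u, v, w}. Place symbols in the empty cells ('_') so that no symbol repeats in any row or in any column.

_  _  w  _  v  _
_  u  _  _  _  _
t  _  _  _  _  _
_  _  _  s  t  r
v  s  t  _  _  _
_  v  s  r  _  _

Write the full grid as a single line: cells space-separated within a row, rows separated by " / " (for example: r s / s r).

row 4 has {r,s,t}; column 2 has {s,u,v} — only w is left for (r4,c2).
row 3 has {t}; column 2 has {s,u,v,w} — only r is left for (r3,c2).
row 4 has {r,s,t,w}; column 1 has {t,v} — only u is left for (r4,c1).
row 4 has {r,s,t,u,w}; column 3 has {s,t,w} — only v is left for (r4,c3).
row 6 has {r,s,v}; column 1 has {t,u,v} — only w is left for (r6,c1).
row 6 has {r,s,v,w}; column 5 has {t,v} — only u is left for (r6,c5).
row 6 has {r,s,u,v,w}; column 6 has {r} — only t is left for (r6,c6).
row 1 has {v,w}; column 2 has {r,s,u,v,w} — only t is left for (r1,c2).
row 1 has {t,v,w}; column 4 has {r,s} — only u is left for (r1,c4).
row 1 has {t,u,v,w}; column 6 has {r,t} — only s is left for (r1,c6).
row 2 has {u}; column 3 has {s,t,v,w} — only r is left for (r2,c3).
row 3 has {r,t}; column 3 has {r,s,t,v,w} — only u is left for (r3,c3).
row 5 has {s,t,v}; column 4 has {r,s,u} — only w is left for (r5,c4).
row 5 has {s,t,v,w}; column 5 has {t,u,v} — only r is left for (r5,c5).
row 5 has {r,s,t,v,w}; column 6 has {r,s,t} — only u is left for (r5,c6).
row 1 has {s,t,u,v,w}; column 1 has {t,u,v,w} — only r is left for (r1,c1).
row 2 has {r,u}; column 1 has {r,t,u,v,w} — only s is left for (r2,c1).
row 2 has {r,s,u}; column 5 has {r,t,u,v} — only w is left for (r2,c5).
row 2 has {r,s,u,w}; column 6 has {r,s,t,u} — only v is left for (r2,c6).
row 3 has {r,t,u}; column 4 has {r,s,u,w} — only v is left for (r3,c4).
row 3 has {r,t,u,v}; column 5 has {r,t,u,v,w} — only s is left for (r3,c5).
row 3 has {r,s,t,u,v}; column 6 has {r,s,t,u,v} — only w is left for (r3,c6).
row 2 has {r,s,u,v,w}; column 4 has {r,s,u,v,w} — only t is left for (r2,c4).

r t w u v s / s u r t w v / t r u v s w / u w v s t r / v s t w r u / w v s r u t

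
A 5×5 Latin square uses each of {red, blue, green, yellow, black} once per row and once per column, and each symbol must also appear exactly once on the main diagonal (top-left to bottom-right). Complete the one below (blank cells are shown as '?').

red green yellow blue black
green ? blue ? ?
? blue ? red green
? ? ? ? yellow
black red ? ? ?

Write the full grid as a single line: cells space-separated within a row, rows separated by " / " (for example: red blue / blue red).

(r2,c5): row 2 has {blue,green}; column 5 has {green,yellow,black}, so it must be red.
(r3,c1): row 3 has {red,blue,green}; column 1 has {red,green,black}, so it must be yellow.
(r3,c3): row 3 has {red,blue,green,yellow}; column 3 has {blue,yellow}; the diagonal has {red}, so it must be black.
(r4,c1): row 4 has {yellow}; column 1 has {red,green,yellow,black}, so it must be blue.
(r4,c2): row 4 has {blue,yellow}; column 2 has {red,blue,green}, so it must be black.
(r4,c4): row 4 has {blue,yellow,black}; column 4 has {red,blue}; the diagonal has {red,black}, so it must be green.
(r5,c3): row 5 has {red,black}; column 3 has {blue,yellow,black}, so it must be green.
(r5,c4): row 5 has {red,green,black}; column 4 has {red,blue,green}, so it must be yellow.
(r5,c5): row 5 has {red,green,yellow,black}; column 5 has {red,green,yellow,black}; the diagonal has {red,green,black}, so it must be blue.
(r2,c2): row 2 has {red,blue,green}; column 2 has {red,blue,green,black}; the diagonal has {red,blue,green,black}, so it must be yellow.
(r2,c4): row 2 has {red,blue,green,yellow}; column 4 has {red,blue,green,yellow}, so it must be black.
(r4,c3): row 4 has {blue,green,yellow,black}; column 3 has {blue,green,yellow,black}, so it must be red.

red green yellow blue black / green yellow blue black red / yellow blue black red green / blue black red green yellow / black red green yellow blue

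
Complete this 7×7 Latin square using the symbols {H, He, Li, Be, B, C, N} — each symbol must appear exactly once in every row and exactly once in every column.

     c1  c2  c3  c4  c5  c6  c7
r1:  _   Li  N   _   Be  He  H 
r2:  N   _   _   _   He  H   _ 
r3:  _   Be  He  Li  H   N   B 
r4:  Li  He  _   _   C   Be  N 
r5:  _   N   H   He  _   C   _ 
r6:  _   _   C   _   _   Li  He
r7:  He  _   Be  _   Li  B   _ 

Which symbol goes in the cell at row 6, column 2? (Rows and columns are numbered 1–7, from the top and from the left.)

B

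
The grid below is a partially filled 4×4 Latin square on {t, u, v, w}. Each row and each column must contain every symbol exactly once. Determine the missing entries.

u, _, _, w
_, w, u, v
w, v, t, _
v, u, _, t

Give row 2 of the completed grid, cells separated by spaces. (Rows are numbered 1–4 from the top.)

Cell (r1,c2): row 1 has {u,w}; column 2 has {u,v,w} → t.
Cell (r1,c3): row 1 has {t,u,w}; column 3 has {t,u} → v.
Cell (r2,c1): row 2 has {u,v,w}; column 1 has {u,v,w} → t.

t w u v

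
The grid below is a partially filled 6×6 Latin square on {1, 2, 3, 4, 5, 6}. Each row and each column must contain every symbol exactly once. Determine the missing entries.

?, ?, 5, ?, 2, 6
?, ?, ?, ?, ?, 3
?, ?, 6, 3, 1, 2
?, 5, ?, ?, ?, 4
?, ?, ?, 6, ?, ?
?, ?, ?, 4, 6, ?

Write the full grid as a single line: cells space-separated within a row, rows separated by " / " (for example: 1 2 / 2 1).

(r1,c4) = 1
(r3,c2) = 4
(r4,c4) = 2
(r4,c5) = 3
(r1,c2) = 3
(r2,c4) = 5
(r2,c5) = 4
(r3,c1) = 5
(r4,c3) = 1
(r5,c5) = 5
(r5,c6) = 1
(r6,c6) = 5
(r1,c1) = 4
(r2,c3) = 2
(r4,c1) = 6
(r5,c2) = 2
(r6,c2) = 1
(r6,c3) = 3
(r2,c1) = 1
(r2,c2) = 6
(r5,c1) = 3
(r5,c3) = 4
(r6,c1) = 2

4 3 5 1 2 6 / 1 6 2 5 4 3 / 5 4 6 3 1 2 / 6 5 1 2 3 4 / 3 2 4 6 5 1 / 2 1 3 4 6 5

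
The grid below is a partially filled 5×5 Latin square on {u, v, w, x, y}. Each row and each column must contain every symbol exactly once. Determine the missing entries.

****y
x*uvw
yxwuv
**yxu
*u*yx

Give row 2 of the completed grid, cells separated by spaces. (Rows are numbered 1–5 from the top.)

(r1,c4) = w
(r2,c2) = y

x y u v w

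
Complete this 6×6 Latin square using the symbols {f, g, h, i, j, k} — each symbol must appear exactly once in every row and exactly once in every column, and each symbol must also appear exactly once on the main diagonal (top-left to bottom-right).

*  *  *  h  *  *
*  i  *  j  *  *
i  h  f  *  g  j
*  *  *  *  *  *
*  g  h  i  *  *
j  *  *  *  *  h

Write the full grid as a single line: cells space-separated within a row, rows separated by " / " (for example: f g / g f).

At row 3, column 4: row 3 has {f,g,h,i,j}; column 4 has {h,i,j}; that leaves k.
At row 4, column 4: row 4 is empty so far; column 4 has {h,i,j,k}; the diagonal has {f,h,i}; that leaves g.
At row 6, column 4: row 6 has {h,j}; column 4 has {g,h,i,j,k}; that leaves f.
At row 1, column 1: row 1 has {h}; column 1 has {i,j}; the diagonal has {f,g,h,i}; that leaves k.
At row 5, column 1: row 5 has {g,h,i}; column 1 has {i,j,k}; that leaves f.
At row 5, column 5: row 5 has {f,g,h,i}; column 5 has {g}; the diagonal has {f,g,h,i,k}; that leaves j.
At row 5, column 6: row 5 has {f,g,h,i,j}; column 6 has {h,j}; that leaves k.
At row 6, column 2: row 6 has {f,h,j}; column 2 has {g,h,i}; that leaves k.
At row 6, column 5: row 6 has {f,h,j,k}; column 5 has {g,j}; that leaves i.
At row 1, column 5: row 1 has {h,k}; column 5 has {g,i,j}; that leaves f.
At row 4, column 1: row 4 has {g}; column 1 has {f,i,j,k}; that leaves h.
At row 4, column 5: row 4 has {g,h}; column 5 has {f,g,i,j}; that leaves k.
At row 6, column 3: row 6 has {f,h,i,j,k}; column 3 has {f,h}; that leaves g.
At row 1, column 2: row 1 has {f,h,k}; column 2 has {g,h,i,k}; that leaves j.
At row 1, column 3: row 1 has {f,h,j,k}; column 3 has {f,g,h}; that leaves i.
At row 1, column 6: row 1 has {f,h,i,j,k}; column 6 has {h,j,k}; that leaves g.
At row 2, column 1: row 2 has {i,j}; column 1 has {f,h,i,j,k}; that leaves g.
At row 2, column 3: row 2 has {g,i,j}; column 3 has {f,g,h,i}; that leaves k.
At row 2, column 5: row 2 has {g,i,j,k}; column 5 has {f,g,i,j,k}; that leaves h.
At row 2, column 6: row 2 has {g,h,i,j,k}; column 6 has {g,h,j,k}; that leaves f.
At row 4, column 2: row 4 has {g,h,k}; column 2 has {g,h,i,j,k}; that leaves f.
At row 4, column 3: row 4 has {f,g,h,k}; column 3 has {f,g,h,i,k}; that leaves j.
At row 4, column 6: row 4 has {f,g,h,j,k}; column 6 has {f,g,h,j,k}; that leaves i.

k j i h f g / g i k j h f / i h f k g j / h f j g k i / f g h i j k / j k g f i h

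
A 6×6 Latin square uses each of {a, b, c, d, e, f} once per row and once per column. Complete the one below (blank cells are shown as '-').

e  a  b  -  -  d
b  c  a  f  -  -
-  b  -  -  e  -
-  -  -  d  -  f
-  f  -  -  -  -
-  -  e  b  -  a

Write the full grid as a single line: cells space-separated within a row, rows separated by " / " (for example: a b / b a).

row 1 has {a,b,d,e}; column 4 has {b,d,f} — only c is left for (r1,c4).
row 1 has {a,b,c,d,e}; column 5 has {e} — only f is left for (r1,c5).
row 2 has {a,b,c,f}; column 5 has {e,f} — only d is left for (r2,c5).
row 2 has {a,b,c,d,f}; column 6 has {a,d,f} — only e is left for (r2,c6).
row 3 has {b,e}; column 4 has {b,c,d,f} — only a is left for (r3,c4).
row 3 has {a,b,e}; column 6 has {a,d,e,f} — only c is left for (r3,c6).
row 4 has {d,f}; column 2 has {a,b,c,f} — only e is left for (r4,c2).
row 4 has {d,e,f}; column 3 has {a,b,e} — only c is left for (r4,c3).
row 5 has {f}; column 3 has {a,b,c,e} — only d is left for (r5,c3).
row 5 has {d,f}; column 4 has {a,b,c,d,f} — only e is left for (r5,c4).
row 5 has {d,e,f}; column 6 has {a,c,d,e,f} — only b is left for (r5,c6).
row 6 has {a,b,e}; column 2 has {a,b,c,e,f} — only d is left for (r6,c2).
row 6 has {a,b,d,e}; column 5 has {d,e,f} — only c is left for (r6,c5).
row 3 has {a,b,c,e}; column 3 has {a,b,c,d,e} — only f is left for (r3,c3).
row 4 has {c,d,e,f}; column 1 has {b,e} — only a is left for (r4,c1).
row 4 has {a,c,d,e,f}; column 5 has {c,d,e,f} — only b is left for (r4,c5).
row 5 has {b,d,e,f}; column 1 has {a,b,e} — only c is left for (r5,c1).
row 5 has {b,c,d,e,f}; column 5 has {b,c,d,e,f} — only a is left for (r5,c5).
row 6 has {a,b,c,d,e}; column 1 has {a,b,c,e} — only f is left for (r6,c1).
row 3 has {a,b,c,e,f}; column 1 has {a,b,c,e,f} — only d is left for (r3,c1).

e a b c f d / b c a f d e / d b f a e c / a e c d b f / c f d e a b / f d e b c a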